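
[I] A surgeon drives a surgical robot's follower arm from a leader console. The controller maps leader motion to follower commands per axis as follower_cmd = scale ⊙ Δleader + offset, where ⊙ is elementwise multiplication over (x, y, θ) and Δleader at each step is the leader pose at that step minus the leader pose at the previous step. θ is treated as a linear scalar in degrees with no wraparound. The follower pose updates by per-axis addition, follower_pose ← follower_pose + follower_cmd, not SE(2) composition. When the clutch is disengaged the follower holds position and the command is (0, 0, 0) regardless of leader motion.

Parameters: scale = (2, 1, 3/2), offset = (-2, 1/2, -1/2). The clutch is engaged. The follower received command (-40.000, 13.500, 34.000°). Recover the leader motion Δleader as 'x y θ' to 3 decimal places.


-19.000 13.000 23.000

axis x: (-40.000 − -2) / (2) = -19.000
axis y: (13.500 − 1/2) / (1) = 13.000
axis θ: (34.000 − -1/2) / (3/2) = 23.000


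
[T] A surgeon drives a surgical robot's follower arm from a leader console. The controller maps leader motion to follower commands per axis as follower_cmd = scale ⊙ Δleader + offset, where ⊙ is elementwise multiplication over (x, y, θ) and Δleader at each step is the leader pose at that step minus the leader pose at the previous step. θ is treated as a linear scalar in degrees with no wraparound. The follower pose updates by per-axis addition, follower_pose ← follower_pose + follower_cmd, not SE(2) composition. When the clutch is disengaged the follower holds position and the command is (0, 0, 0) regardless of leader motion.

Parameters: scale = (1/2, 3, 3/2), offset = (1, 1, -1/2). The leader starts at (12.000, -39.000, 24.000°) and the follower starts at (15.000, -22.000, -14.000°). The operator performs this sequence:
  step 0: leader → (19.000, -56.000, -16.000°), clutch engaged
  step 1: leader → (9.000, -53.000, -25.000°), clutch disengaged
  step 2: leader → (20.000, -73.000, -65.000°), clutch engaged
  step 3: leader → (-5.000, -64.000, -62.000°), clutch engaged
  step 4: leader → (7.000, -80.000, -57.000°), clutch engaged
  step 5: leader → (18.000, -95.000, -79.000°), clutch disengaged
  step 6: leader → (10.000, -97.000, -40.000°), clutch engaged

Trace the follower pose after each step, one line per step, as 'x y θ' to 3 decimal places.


step 0: Δleader=(7.000, -17.000, -40.000°), engaged; cmd=(4.500, -50.000, -60.500°) → follower=(19.500, -72.000, -74.500°)
step 1: Δleader=(-10.000, 3.000, -9.000°), disengaged; cmd=(0,0,0) → follower holds at (19.500, -72.000, -74.500°)
step 2: Δleader=(11.000, -20.000, -40.000°), engaged; cmd=(6.500, -59.000, -60.500°) → follower=(26.000, -131.000, -135.000°)
step 3: Δleader=(-25.000, 9.000, 3.000°), engaged; cmd=(-11.500, 28.000, 4.000°) → follower=(14.500, -103.000, -131.000°)
step 4: Δleader=(12.000, -16.000, 5.000°), engaged; cmd=(7.000, -47.000, 7.000°) → follower=(21.500, -150.000, -124.000°)
step 5: Δleader=(11.000, -15.000, -22.000°), disengaged; cmd=(0,0,0) → follower holds at (21.500, -150.000, -124.000°)
step 6: Δleader=(-8.000, -2.000, 39.000°), engaged; cmd=(-3.000, -5.000, 58.000°) → follower=(18.500, -155.000, -66.000°)

19.500 -72.000 -74.500
19.500 -72.000 -74.500
26.000 -131.000 -135.000
14.500 -103.000 -131.000
21.500 -150.000 -124.000
21.500 -150.000 -124.000
18.500 -155.000 -66.000


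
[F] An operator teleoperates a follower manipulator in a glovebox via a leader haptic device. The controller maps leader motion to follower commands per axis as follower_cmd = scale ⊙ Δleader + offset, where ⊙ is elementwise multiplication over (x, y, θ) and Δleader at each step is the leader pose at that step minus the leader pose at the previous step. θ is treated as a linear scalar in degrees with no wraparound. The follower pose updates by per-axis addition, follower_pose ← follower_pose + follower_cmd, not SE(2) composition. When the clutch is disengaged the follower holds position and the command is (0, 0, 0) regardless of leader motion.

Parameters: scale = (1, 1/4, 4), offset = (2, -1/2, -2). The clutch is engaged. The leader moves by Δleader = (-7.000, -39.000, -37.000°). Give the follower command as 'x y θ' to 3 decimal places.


-5.000 -10.250 -150.000

axis x: 1·-7.000 + 2 = -5.000
axis y: 1/4·-39.000 + -1/2 = -10.250
axis θ: 4·-37.000 + -2 = -150.000


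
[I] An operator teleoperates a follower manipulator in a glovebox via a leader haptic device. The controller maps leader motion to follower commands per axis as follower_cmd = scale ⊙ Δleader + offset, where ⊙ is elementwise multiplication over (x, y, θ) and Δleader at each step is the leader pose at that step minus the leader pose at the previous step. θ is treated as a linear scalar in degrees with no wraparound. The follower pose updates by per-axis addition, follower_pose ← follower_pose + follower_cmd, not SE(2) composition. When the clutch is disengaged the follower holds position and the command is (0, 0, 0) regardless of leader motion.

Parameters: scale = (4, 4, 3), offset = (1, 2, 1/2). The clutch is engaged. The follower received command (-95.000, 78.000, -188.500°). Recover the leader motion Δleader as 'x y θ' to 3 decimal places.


axis x: (-95.000 − 1) / (4) = -24.000
axis y: (78.000 − 2) / (4) = 19.000
axis θ: (-188.500 − 1/2) / (3) = -63.000

-24.000 19.000 -63.000


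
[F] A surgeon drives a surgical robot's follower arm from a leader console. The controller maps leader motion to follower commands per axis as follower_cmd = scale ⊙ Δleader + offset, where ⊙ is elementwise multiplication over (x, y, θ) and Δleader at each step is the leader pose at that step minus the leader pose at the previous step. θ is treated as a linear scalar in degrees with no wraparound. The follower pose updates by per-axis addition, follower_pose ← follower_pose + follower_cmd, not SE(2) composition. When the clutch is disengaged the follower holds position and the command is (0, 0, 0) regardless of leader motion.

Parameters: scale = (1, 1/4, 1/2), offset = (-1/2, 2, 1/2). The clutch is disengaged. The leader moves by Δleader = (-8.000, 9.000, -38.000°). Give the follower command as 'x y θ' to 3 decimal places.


0.000 0.000 0.000

clutch disengaged → follower holds; cmd = (0, 0, 0)


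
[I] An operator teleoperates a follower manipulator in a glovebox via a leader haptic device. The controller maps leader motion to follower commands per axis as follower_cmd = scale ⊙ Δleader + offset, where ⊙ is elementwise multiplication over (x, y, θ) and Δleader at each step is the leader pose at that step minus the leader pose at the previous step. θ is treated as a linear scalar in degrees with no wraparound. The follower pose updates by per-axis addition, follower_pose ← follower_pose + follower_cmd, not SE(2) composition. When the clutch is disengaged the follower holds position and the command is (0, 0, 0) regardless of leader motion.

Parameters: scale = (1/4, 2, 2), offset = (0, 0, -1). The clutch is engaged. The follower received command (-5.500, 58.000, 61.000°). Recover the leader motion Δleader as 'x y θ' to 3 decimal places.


-22.000 29.000 31.000

axis x: (-5.500 − 0) / (1/4) = -22.000
axis y: (58.000 − 0) / (2) = 29.000
axis θ: (61.000 − -1) / (2) = 31.000


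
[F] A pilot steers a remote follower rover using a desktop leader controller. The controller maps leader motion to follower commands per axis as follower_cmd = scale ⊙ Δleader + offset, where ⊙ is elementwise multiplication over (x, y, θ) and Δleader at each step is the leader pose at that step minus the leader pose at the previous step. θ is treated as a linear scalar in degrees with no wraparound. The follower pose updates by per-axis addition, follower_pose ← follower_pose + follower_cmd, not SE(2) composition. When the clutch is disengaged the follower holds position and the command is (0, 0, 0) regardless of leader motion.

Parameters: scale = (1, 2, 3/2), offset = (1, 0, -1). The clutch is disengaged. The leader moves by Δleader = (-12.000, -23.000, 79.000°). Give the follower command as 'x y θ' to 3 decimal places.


clutch disengaged → follower holds; cmd = (0, 0, 0)

0.000 0.000 0.000


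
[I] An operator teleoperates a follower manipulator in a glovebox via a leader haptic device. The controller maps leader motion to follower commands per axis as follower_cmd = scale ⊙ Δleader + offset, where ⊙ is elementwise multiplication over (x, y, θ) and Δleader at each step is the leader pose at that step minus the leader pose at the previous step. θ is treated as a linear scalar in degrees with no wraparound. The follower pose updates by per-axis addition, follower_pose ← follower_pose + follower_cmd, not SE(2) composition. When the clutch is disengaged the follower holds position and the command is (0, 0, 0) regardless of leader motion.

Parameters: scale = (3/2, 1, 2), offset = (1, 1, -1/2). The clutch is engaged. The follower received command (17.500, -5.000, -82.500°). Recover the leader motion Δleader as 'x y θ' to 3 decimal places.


11.000 -6.000 -41.000

axis x: (17.500 − 1) / (3/2) = 11.000
axis y: (-5.000 − 1) / (1) = -6.000
axis θ: (-82.500 − -1/2) / (2) = -41.000


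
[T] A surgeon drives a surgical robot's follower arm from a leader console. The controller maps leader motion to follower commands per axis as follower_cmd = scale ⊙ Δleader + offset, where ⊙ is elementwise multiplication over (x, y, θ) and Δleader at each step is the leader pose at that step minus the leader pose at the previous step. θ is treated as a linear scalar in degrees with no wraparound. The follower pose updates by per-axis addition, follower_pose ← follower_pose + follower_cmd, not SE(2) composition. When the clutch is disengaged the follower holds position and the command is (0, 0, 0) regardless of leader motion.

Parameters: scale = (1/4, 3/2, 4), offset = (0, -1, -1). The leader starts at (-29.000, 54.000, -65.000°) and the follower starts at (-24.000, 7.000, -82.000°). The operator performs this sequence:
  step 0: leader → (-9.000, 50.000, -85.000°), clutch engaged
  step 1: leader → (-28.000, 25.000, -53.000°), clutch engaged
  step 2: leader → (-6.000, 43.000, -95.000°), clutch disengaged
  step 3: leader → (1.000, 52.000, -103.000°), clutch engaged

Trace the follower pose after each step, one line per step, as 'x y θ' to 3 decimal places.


-19.000 0.000 -163.000
-23.750 -38.500 -36.000
-23.750 -38.500 -36.000
-22.000 -26.000 -69.000

step 0: Δleader=(20.000, -4.000, -20.000°), engaged; cmd=(5.000, -7.000, -81.000°) → follower=(-19.000, 0.000, -163.000°)
step 1: Δleader=(-19.000, -25.000, 32.000°), engaged; cmd=(-4.750, -38.500, 127.000°) → follower=(-23.750, -38.500, -36.000°)
step 2: Δleader=(22.000, 18.000, -42.000°), disengaged; cmd=(0,0,0) → follower holds at (-23.750, -38.500, -36.000°)
step 3: Δleader=(7.000, 9.000, -8.000°), engaged; cmd=(1.750, 12.500, -33.000°) → follower=(-22.000, -26.000, -69.000°)


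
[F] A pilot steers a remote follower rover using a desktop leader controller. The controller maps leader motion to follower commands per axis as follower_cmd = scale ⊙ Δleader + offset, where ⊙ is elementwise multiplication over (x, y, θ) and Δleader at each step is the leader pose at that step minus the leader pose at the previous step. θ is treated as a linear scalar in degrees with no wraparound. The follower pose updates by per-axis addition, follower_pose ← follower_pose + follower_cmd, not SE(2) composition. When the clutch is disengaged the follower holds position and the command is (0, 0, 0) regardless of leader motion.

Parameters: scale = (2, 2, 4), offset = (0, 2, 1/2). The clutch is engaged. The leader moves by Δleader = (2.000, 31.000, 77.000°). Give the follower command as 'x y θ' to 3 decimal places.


axis x: 2·2.000 + 0 = 4.000
axis y: 2·31.000 + 2 = 64.000
axis θ: 4·77.000 + 1/2 = 308.500

4.000 64.000 308.500


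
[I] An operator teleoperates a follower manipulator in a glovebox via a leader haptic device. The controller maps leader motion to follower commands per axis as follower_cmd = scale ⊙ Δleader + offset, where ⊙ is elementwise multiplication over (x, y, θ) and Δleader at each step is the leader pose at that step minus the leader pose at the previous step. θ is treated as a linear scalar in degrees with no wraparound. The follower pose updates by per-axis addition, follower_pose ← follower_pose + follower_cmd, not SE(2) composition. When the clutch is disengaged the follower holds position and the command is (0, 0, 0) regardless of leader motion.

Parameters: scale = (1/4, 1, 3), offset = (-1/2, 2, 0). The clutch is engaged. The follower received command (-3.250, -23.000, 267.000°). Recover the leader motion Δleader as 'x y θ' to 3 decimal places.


axis x: (-3.250 − -1/2) / (1/4) = -11.000
axis y: (-23.000 − 2) / (1) = -25.000
axis θ: (267.000 − 0) / (3) = 89.000

-11.000 -25.000 89.000


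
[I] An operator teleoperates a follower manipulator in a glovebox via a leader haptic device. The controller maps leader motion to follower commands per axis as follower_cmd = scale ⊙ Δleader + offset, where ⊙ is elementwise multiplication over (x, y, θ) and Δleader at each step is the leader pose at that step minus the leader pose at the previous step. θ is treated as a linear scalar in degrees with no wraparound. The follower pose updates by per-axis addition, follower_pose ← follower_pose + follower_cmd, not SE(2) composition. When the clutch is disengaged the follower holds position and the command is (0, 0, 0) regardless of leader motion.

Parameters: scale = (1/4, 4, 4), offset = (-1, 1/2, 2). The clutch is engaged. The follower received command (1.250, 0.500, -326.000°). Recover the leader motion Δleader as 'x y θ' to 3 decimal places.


9.000 0.000 -82.000

axis x: (1.250 − -1) / (1/4) = 9.000
axis y: (0.500 − 1/2) / (4) = 0.000
axis θ: (-326.000 − 2) / (4) = -82.000


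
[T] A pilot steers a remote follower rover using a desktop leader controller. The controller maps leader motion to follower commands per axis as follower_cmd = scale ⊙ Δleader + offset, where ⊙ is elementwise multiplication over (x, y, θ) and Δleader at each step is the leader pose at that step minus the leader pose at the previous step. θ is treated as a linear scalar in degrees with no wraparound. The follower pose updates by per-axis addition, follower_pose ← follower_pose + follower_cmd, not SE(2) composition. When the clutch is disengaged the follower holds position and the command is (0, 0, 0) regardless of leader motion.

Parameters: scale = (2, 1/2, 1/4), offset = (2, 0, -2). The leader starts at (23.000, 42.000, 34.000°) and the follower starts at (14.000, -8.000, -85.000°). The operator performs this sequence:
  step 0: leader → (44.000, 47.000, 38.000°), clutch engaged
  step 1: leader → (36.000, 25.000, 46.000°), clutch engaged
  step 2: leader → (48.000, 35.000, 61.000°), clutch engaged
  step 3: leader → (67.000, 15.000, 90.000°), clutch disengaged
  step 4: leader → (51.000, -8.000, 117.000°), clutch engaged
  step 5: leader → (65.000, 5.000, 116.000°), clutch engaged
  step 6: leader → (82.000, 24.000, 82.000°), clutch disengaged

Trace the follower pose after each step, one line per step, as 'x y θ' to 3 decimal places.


step 0: Δleader=(21.000, 5.000, 4.000°), engaged; cmd=(44.000, 2.500, -1.000°) → follower=(58.000, -5.500, -86.000°)
step 1: Δleader=(-8.000, -22.000, 8.000°), engaged; cmd=(-14.000, -11.000, 0.000°) → follower=(44.000, -16.500, -86.000°)
step 2: Δleader=(12.000, 10.000, 15.000°), engaged; cmd=(26.000, 5.000, 1.750°) → follower=(70.000, -11.500, -84.250°)
step 3: Δleader=(19.000, -20.000, 29.000°), disengaged; cmd=(0,0,0) → follower holds at (70.000, -11.500, -84.250°)
step 4: Δleader=(-16.000, -23.000, 27.000°), engaged; cmd=(-30.000, -11.500, 4.750°) → follower=(40.000, -23.000, -79.500°)
step 5: Δleader=(14.000, 13.000, -1.000°), engaged; cmd=(30.000, 6.500, -2.250°) → follower=(70.000, -16.500, -81.750°)
step 6: Δleader=(17.000, 19.000, -34.000°), disengaged; cmd=(0,0,0) → follower holds at (70.000, -16.500, -81.750°)

58.000 -5.500 -86.000
44.000 -16.500 -86.000
70.000 -11.500 -84.250
70.000 -11.500 -84.250
40.000 -23.000 -79.500
70.000 -16.500 -81.750
70.000 -16.500 -81.750


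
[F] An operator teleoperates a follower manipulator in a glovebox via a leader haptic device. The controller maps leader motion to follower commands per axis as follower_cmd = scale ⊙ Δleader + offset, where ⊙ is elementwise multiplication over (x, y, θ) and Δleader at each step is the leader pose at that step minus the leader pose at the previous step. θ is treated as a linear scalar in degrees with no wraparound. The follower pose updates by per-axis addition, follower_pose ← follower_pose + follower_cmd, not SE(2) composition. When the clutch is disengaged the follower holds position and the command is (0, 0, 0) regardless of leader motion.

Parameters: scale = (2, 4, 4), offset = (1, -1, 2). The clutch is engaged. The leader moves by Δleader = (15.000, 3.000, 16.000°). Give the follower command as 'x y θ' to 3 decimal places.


axis x: 2·15.000 + 1 = 31.000
axis y: 4·3.000 + -1 = 11.000
axis θ: 4·16.000 + 2 = 66.000

31.000 11.000 66.000


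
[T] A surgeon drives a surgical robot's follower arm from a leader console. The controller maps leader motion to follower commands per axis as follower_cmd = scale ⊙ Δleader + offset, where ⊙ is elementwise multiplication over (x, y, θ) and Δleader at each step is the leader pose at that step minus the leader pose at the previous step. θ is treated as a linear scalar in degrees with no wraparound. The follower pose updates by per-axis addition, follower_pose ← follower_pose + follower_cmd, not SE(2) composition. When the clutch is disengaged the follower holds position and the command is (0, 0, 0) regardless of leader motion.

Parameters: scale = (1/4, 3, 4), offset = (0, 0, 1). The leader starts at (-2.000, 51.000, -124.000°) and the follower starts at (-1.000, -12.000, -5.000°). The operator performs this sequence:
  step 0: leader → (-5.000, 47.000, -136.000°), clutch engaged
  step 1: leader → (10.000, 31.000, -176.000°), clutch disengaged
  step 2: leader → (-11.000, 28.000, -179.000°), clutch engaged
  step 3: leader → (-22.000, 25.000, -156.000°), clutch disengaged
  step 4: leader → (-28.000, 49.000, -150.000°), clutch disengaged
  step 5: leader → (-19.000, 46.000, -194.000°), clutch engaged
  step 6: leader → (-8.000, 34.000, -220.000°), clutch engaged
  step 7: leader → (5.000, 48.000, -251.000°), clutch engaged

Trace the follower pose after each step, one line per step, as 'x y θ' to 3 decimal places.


-1.750 -24.000 -52.000
-1.750 -24.000 -52.000
-7.000 -33.000 -63.000
-7.000 -33.000 -63.000
-7.000 -33.000 -63.000
-4.750 -42.000 -238.000
-2.000 -78.000 -341.000
1.250 -36.000 -464.000

step 0: Δleader=(-3.000, -4.000, -12.000°), engaged; cmd=(-0.750, -12.000, -47.000°) → follower=(-1.750, -24.000, -52.000°)
step 1: Δleader=(15.000, -16.000, -40.000°), disengaged; cmd=(0,0,0) → follower holds at (-1.750, -24.000, -52.000°)
step 2: Δleader=(-21.000, -3.000, -3.000°), engaged; cmd=(-5.250, -9.000, -11.000°) → follower=(-7.000, -33.000, -63.000°)
step 3: Δleader=(-11.000, -3.000, 23.000°), disengaged; cmd=(0,0,0) → follower holds at (-7.000, -33.000, -63.000°)
step 4: Δleader=(-6.000, 24.000, 6.000°), disengaged; cmd=(0,0,0) → follower holds at (-7.000, -33.000, -63.000°)
step 5: Δleader=(9.000, -3.000, -44.000°), engaged; cmd=(2.250, -9.000, -175.000°) → follower=(-4.750, -42.000, -238.000°)
step 6: Δleader=(11.000, -12.000, -26.000°), engaged; cmd=(2.750, -36.000, -103.000°) → follower=(-2.000, -78.000, -341.000°)
step 7: Δleader=(13.000, 14.000, -31.000°), engaged; cmd=(3.250, 42.000, -123.000°) → follower=(1.250, -36.000, -464.000°)


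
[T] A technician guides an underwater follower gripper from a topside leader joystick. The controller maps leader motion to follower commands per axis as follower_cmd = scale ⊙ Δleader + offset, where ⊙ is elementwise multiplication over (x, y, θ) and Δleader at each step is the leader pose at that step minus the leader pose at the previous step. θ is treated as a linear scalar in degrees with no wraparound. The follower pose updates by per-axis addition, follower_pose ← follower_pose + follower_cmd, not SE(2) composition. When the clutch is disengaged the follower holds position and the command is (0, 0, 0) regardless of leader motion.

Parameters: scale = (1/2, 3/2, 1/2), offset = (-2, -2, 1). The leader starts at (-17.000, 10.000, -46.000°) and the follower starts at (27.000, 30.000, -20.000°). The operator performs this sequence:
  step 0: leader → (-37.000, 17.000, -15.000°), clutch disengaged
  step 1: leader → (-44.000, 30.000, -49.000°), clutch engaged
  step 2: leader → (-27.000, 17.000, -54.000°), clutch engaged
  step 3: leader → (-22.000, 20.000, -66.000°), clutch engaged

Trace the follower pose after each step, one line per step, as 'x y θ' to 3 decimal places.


step 0: Δleader=(-20.000, 7.000, 31.000°), disengaged; cmd=(0,0,0) → follower holds at (27.000, 30.000, -20.000°)
step 1: Δleader=(-7.000, 13.000, -34.000°), engaged; cmd=(-5.500, 17.500, -16.000°) → follower=(21.500, 47.500, -36.000°)
step 2: Δleader=(17.000, -13.000, -5.000°), engaged; cmd=(6.500, -21.500, -1.500°) → follower=(28.000, 26.000, -37.500°)
step 3: Δleader=(5.000, 3.000, -12.000°), engaged; cmd=(0.500, 2.500, -5.000°) → follower=(28.500, 28.500, -42.500°)

27.000 30.000 -20.000
21.500 47.500 -36.000
28.000 26.000 -37.500
28.500 28.500 -42.500


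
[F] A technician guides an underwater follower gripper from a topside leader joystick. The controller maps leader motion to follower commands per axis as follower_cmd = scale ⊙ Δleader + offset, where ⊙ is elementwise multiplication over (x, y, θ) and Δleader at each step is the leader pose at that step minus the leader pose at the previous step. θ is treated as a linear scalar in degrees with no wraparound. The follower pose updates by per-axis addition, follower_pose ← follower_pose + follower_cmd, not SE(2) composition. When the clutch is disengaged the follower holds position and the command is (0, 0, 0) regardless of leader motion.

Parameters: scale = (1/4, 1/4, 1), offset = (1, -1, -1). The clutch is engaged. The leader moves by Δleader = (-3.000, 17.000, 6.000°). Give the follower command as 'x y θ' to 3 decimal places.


axis x: 1/4·-3.000 + 1 = 0.250
axis y: 1/4·17.000 + -1 = 3.250
axis θ: 1·6.000 + -1 = 5.000

0.250 3.250 5.000


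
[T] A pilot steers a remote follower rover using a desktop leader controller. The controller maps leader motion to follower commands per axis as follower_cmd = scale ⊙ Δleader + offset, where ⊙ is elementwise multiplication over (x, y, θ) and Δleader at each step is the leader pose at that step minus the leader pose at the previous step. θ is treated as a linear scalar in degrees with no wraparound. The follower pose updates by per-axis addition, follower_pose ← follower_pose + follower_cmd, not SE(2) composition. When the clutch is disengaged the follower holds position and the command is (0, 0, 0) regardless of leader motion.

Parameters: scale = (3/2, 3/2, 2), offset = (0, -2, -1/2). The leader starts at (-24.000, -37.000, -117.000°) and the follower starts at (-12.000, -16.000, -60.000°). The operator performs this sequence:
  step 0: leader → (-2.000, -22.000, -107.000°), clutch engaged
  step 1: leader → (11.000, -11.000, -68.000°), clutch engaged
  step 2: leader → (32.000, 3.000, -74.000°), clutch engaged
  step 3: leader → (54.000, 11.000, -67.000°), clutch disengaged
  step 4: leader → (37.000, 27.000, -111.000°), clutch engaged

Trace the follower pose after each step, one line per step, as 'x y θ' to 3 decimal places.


21.000 4.500 -40.500
40.500 19.000 37.000
72.000 38.000 24.500
72.000 38.000 24.500
46.500 60.000 -64.000

step 0: Δleader=(22.000, 15.000, 10.000°), engaged; cmd=(33.000, 20.500, 19.500°) → follower=(21.000, 4.500, -40.500°)
step 1: Δleader=(13.000, 11.000, 39.000°), engaged; cmd=(19.500, 14.500, 77.500°) → follower=(40.500, 19.000, 37.000°)
step 2: Δleader=(21.000, 14.000, -6.000°), engaged; cmd=(31.500, 19.000, -12.500°) → follower=(72.000, 38.000, 24.500°)
step 3: Δleader=(22.000, 8.000, 7.000°), disengaged; cmd=(0,0,0) → follower holds at (72.000, 38.000, 24.500°)
step 4: Δleader=(-17.000, 16.000, -44.000°), engaged; cmd=(-25.500, 22.000, -88.500°) → follower=(46.500, 60.000, -64.000°)


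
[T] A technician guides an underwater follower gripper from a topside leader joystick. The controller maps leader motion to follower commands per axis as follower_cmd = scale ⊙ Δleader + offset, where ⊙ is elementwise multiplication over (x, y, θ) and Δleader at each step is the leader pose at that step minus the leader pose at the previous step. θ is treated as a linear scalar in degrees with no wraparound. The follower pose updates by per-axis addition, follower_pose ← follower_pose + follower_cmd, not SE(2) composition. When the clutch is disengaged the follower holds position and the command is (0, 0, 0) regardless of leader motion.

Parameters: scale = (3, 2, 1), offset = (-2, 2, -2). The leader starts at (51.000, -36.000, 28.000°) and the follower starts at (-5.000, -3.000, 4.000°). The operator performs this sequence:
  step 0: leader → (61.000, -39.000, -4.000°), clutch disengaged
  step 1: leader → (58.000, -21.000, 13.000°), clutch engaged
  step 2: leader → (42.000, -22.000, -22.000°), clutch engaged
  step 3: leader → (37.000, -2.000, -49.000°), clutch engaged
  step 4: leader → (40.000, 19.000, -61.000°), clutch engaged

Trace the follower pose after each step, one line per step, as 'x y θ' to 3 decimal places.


step 0: Δleader=(10.000, -3.000, -32.000°), disengaged; cmd=(0,0,0) → follower holds at (-5.000, -3.000, 4.000°)
step 1: Δleader=(-3.000, 18.000, 17.000°), engaged; cmd=(-11.000, 38.000, 15.000°) → follower=(-16.000, 35.000, 19.000°)
step 2: Δleader=(-16.000, -1.000, -35.000°), engaged; cmd=(-50.000, 0.000, -37.000°) → follower=(-66.000, 35.000, -18.000°)
step 3: Δleader=(-5.000, 20.000, -27.000°), engaged; cmd=(-17.000, 42.000, -29.000°) → follower=(-83.000, 77.000, -47.000°)
step 4: Δleader=(3.000, 21.000, -12.000°), engaged; cmd=(7.000, 44.000, -14.000°) → follower=(-76.000, 121.000, -61.000°)

-5.000 -3.000 4.000
-16.000 35.000 19.000
-66.000 35.000 -18.000
-83.000 77.000 -47.000
-76.000 121.000 -61.000


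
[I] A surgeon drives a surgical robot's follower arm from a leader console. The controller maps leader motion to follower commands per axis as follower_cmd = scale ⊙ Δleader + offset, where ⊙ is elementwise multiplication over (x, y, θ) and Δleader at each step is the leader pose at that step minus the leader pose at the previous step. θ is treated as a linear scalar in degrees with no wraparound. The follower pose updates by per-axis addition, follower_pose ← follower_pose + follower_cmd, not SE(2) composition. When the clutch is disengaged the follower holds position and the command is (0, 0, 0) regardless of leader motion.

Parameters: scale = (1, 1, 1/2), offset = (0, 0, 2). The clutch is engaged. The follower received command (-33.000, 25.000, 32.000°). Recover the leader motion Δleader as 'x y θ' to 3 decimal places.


-33.000 25.000 60.000

axis x: (-33.000 − 0) / (1) = -33.000
axis y: (25.000 − 0) / (1) = 25.000
axis θ: (32.000 − 2) / (1/2) = 60.000


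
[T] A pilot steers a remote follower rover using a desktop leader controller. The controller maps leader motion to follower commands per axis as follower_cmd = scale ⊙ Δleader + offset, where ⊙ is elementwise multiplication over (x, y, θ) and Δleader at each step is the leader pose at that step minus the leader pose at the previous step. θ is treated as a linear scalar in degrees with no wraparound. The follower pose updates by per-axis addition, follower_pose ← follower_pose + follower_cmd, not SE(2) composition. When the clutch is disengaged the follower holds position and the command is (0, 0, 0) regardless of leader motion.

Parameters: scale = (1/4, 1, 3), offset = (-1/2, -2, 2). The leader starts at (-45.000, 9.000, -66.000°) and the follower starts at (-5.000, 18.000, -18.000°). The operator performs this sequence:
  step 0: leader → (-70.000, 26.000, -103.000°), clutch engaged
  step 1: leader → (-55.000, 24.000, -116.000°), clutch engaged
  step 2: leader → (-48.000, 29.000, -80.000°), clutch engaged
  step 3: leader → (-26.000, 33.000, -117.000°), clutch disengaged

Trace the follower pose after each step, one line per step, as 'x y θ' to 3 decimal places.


-11.750 33.000 -127.000
-8.500 29.000 -164.000
-7.250 32.000 -54.000
-7.250 32.000 -54.000

step 0: Δleader=(-25.000, 17.000, -37.000°), engaged; cmd=(-6.750, 15.000, -109.000°) → follower=(-11.750, 33.000, -127.000°)
step 1: Δleader=(15.000, -2.000, -13.000°), engaged; cmd=(3.250, -4.000, -37.000°) → follower=(-8.500, 29.000, -164.000°)
step 2: Δleader=(7.000, 5.000, 36.000°), engaged; cmd=(1.250, 3.000, 110.000°) → follower=(-7.250, 32.000, -54.000°)
step 3: Δleader=(22.000, 4.000, -37.000°), disengaged; cmd=(0,0,0) → follower holds at (-7.250, 32.000, -54.000°)


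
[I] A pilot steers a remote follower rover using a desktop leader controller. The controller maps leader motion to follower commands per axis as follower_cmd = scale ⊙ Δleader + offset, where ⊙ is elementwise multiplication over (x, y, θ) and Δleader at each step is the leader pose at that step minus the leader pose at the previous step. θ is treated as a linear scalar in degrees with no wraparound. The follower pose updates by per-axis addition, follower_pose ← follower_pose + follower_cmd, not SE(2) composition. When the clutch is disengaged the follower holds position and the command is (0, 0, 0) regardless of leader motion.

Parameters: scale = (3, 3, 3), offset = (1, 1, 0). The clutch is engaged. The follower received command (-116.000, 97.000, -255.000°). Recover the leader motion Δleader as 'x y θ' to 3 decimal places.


-39.000 32.000 -85.000

axis x: (-116.000 − 1) / (3) = -39.000
axis y: (97.000 − 1) / (3) = 32.000
axis θ: (-255.000 − 0) / (3) = -85.000


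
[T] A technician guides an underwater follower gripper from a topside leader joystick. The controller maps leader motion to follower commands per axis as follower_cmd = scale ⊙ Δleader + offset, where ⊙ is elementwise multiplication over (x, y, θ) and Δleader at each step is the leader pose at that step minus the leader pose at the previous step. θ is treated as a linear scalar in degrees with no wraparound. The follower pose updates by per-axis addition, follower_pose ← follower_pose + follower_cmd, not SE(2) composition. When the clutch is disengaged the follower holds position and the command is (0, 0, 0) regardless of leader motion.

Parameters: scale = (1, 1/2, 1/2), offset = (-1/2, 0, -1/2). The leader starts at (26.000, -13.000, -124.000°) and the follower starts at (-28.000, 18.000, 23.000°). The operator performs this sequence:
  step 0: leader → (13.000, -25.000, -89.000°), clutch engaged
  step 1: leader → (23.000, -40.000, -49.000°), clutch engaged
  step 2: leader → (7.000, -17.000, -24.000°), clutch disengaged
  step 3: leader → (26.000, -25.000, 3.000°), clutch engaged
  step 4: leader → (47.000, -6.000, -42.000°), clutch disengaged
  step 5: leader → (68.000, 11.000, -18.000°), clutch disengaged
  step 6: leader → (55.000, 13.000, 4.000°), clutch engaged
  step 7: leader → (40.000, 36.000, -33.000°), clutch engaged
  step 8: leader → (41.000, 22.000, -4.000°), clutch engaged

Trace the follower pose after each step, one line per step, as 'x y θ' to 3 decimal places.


-41.500 12.000 40.000
-32.000 4.500 59.500
-32.000 4.500 59.500
-13.500 0.500 72.500
-13.500 0.500 72.500
-13.500 0.500 72.500
-27.000 1.500 83.000
-42.500 13.000 64.000
-42.000 6.000 78.000

step 0: Δleader=(-13.000, -12.000, 35.000°), engaged; cmd=(-13.500, -6.000, 17.000°) → follower=(-41.500, 12.000, 40.000°)
step 1: Δleader=(10.000, -15.000, 40.000°), engaged; cmd=(9.500, -7.500, 19.500°) → follower=(-32.000, 4.500, 59.500°)
step 2: Δleader=(-16.000, 23.000, 25.000°), disengaged; cmd=(0,0,0) → follower holds at (-32.000, 4.500, 59.500°)
step 3: Δleader=(19.000, -8.000, 27.000°), engaged; cmd=(18.500, -4.000, 13.000°) → follower=(-13.500, 0.500, 72.500°)
step 4: Δleader=(21.000, 19.000, -45.000°), disengaged; cmd=(0,0,0) → follower holds at (-13.500, 0.500, 72.500°)
step 5: Δleader=(21.000, 17.000, 24.000°), disengaged; cmd=(0,0,0) → follower holds at (-13.500, 0.500, 72.500°)
step 6: Δleader=(-13.000, 2.000, 22.000°), engaged; cmd=(-13.500, 1.000, 10.500°) → follower=(-27.000, 1.500, 83.000°)
step 7: Δleader=(-15.000, 23.000, -37.000°), engaged; cmd=(-15.500, 11.500, -19.000°) → follower=(-42.500, 13.000, 64.000°)
step 8: Δleader=(1.000, -14.000, 29.000°), engaged; cmd=(0.500, -7.000, 14.000°) → follower=(-42.000, 6.000, 78.000°)


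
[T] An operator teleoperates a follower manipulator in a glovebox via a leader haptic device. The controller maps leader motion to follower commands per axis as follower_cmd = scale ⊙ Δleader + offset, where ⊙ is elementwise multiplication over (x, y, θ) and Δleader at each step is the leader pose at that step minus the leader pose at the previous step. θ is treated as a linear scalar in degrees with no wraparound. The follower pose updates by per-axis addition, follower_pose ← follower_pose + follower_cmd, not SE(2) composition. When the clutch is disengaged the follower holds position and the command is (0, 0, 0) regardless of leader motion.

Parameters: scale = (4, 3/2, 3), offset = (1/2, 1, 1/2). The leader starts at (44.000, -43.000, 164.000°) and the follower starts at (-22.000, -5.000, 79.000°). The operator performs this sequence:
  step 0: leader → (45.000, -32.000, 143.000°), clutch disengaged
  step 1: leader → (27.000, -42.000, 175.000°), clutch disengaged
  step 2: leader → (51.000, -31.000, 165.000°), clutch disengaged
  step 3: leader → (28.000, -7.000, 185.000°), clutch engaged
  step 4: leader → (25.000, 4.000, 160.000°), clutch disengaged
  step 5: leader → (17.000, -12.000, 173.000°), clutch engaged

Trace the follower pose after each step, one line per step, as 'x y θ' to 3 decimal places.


-22.000 -5.000 79.000
-22.000 -5.000 79.000
-22.000 -5.000 79.000
-113.500 32.000 139.500
-113.500 32.000 139.500
-145.000 9.000 179.000

step 0: Δleader=(1.000, 11.000, -21.000°), disengaged; cmd=(0,0,0) → follower holds at (-22.000, -5.000, 79.000°)
step 1: Δleader=(-18.000, -10.000, 32.000°), disengaged; cmd=(0,0,0) → follower holds at (-22.000, -5.000, 79.000°)
step 2: Δleader=(24.000, 11.000, -10.000°), disengaged; cmd=(0,0,0) → follower holds at (-22.000, -5.000, 79.000°)
step 3: Δleader=(-23.000, 24.000, 20.000°), engaged; cmd=(-91.500, 37.000, 60.500°) → follower=(-113.500, 32.000, 139.500°)
step 4: Δleader=(-3.000, 11.000, -25.000°), disengaged; cmd=(0,0,0) → follower holds at (-113.500, 32.000, 139.500°)
step 5: Δleader=(-8.000, -16.000, 13.000°), engaged; cmd=(-31.500, -23.000, 39.500°) → follower=(-145.000, 9.000, 179.000°)


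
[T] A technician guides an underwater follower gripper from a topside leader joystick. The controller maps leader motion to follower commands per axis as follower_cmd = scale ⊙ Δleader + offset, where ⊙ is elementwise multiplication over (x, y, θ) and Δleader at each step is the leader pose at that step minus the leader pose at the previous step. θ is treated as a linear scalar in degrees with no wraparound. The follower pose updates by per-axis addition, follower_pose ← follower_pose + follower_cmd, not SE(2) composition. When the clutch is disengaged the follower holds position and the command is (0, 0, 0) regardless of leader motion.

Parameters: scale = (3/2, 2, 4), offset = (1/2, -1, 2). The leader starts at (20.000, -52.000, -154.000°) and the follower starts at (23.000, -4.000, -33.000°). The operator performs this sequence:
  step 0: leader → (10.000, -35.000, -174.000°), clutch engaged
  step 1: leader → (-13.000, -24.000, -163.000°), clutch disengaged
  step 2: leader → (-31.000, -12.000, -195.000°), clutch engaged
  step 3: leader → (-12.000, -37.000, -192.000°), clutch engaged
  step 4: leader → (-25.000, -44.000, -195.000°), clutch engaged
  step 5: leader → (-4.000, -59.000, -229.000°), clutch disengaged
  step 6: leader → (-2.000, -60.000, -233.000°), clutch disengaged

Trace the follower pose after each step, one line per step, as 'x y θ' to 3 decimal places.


8.500 29.000 -111.000
8.500 29.000 -111.000
-18.000 52.000 -237.000
11.000 1.000 -223.000
-8.000 -14.000 -233.000
-8.000 -14.000 -233.000
-8.000 -14.000 -233.000

step 0: Δleader=(-10.000, 17.000, -20.000°), engaged; cmd=(-14.500, 33.000, -78.000°) → follower=(8.500, 29.000, -111.000°)
step 1: Δleader=(-23.000, 11.000, 11.000°), disengaged; cmd=(0,0,0) → follower holds at (8.500, 29.000, -111.000°)
step 2: Δleader=(-18.000, 12.000, -32.000°), engaged; cmd=(-26.500, 23.000, -126.000°) → follower=(-18.000, 52.000, -237.000°)
step 3: Δleader=(19.000, -25.000, 3.000°), engaged; cmd=(29.000, -51.000, 14.000°) → follower=(11.000, 1.000, -223.000°)
step 4: Δleader=(-13.000, -7.000, -3.000°), engaged; cmd=(-19.000, -15.000, -10.000°) → follower=(-8.000, -14.000, -233.000°)
step 5: Δleader=(21.000, -15.000, -34.000°), disengaged; cmd=(0,0,0) → follower holds at (-8.000, -14.000, -233.000°)
step 6: Δleader=(2.000, -1.000, -4.000°), disengaged; cmd=(0,0,0) → follower holds at (-8.000, -14.000, -233.000°)


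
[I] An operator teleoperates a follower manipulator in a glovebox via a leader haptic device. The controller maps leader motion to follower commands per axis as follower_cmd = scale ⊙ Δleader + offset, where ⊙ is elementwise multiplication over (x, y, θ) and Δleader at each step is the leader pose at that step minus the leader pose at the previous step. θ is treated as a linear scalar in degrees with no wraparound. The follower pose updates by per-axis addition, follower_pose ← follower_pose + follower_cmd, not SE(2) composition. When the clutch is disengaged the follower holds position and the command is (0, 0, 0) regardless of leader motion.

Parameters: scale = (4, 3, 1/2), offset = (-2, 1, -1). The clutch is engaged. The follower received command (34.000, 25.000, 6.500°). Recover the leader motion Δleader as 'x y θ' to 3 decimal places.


axis x: (34.000 − -2) / (4) = 9.000
axis y: (25.000 − 1) / (3) = 8.000
axis θ: (6.500 − -1) / (1/2) = 15.000

9.000 8.000 15.000


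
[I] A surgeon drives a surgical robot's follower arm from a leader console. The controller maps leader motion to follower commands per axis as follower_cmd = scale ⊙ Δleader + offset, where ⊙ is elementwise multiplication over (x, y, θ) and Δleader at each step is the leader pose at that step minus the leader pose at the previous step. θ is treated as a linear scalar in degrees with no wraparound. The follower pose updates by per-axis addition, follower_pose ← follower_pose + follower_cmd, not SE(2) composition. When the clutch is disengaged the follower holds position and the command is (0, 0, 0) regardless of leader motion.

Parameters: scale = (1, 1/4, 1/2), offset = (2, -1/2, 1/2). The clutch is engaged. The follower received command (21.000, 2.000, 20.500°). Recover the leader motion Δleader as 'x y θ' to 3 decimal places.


axis x: (21.000 − 2) / (1) = 19.000
axis y: (2.000 − -1/2) / (1/4) = 10.000
axis θ: (20.500 − 1/2) / (1/2) = 40.000

19.000 10.000 40.000


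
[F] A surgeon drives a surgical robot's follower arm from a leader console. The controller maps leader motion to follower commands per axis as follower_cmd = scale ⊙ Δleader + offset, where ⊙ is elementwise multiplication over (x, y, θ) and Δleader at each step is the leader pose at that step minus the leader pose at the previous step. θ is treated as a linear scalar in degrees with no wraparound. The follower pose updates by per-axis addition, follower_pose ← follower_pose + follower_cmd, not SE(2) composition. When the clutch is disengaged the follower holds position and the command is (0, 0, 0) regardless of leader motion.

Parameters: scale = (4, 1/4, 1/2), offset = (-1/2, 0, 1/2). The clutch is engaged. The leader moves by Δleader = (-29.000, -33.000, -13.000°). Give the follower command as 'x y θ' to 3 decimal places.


axis x: 4·-29.000 + -1/2 = -116.500
axis y: 1/4·-33.000 + 0 = -8.250
axis θ: 1/2·-13.000 + 1/2 = -6.000

-116.500 -8.250 -6.000
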